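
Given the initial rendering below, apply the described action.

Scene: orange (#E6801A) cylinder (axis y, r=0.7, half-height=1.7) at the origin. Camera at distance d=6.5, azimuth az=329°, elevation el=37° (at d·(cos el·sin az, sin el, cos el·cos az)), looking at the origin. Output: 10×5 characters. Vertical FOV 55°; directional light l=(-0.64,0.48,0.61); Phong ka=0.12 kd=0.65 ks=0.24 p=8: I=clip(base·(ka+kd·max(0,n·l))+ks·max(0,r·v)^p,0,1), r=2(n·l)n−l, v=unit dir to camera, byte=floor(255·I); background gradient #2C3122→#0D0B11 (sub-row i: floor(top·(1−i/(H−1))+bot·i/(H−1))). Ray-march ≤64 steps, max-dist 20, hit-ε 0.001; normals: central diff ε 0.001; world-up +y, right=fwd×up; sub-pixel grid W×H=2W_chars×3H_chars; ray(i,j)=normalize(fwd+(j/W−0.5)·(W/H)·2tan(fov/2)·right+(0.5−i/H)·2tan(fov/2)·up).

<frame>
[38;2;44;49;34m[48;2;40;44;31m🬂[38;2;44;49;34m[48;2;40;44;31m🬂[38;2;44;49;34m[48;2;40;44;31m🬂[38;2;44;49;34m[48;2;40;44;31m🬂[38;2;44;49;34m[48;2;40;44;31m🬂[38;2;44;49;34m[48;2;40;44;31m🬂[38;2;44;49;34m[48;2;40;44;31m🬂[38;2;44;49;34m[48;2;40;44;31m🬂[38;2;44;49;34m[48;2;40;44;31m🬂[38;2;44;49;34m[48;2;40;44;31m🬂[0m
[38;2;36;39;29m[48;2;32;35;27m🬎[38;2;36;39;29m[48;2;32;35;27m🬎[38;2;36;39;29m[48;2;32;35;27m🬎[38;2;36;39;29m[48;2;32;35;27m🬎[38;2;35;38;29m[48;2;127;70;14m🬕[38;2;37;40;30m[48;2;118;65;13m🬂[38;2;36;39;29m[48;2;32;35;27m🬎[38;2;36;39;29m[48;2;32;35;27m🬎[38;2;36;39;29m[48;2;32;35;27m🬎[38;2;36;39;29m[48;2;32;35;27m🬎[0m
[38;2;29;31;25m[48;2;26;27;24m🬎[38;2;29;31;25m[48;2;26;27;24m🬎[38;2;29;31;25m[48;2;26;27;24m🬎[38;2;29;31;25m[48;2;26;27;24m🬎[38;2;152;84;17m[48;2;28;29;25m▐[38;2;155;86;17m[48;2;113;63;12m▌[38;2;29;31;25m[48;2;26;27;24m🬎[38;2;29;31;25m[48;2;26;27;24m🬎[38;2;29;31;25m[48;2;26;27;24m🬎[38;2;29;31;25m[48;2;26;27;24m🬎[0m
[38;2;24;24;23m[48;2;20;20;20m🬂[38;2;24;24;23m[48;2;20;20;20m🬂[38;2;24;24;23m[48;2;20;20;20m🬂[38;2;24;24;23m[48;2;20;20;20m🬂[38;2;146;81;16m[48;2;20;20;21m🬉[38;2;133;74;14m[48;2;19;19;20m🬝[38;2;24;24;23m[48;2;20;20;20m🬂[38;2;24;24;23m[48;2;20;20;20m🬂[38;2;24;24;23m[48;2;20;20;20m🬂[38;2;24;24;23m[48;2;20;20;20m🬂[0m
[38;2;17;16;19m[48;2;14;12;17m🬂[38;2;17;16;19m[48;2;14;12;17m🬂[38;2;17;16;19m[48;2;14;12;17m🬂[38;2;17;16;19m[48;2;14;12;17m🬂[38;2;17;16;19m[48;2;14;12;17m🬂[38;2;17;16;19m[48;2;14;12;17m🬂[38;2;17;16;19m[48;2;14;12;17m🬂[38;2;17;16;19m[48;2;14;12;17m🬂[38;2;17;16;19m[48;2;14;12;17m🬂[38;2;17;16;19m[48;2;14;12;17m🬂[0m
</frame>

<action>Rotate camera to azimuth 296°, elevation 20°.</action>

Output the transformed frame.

<frame>
[38;2;44;49;34m[48;2;40;44;31m🬂[38;2;44;49;34m[48;2;40;44;31m🬂[38;2;44;49;34m[48;2;40;44;31m🬂[38;2;44;49;34m[48;2;40;44;31m🬂[38;2;44;49;34m[48;2;40;44;31m🬂[38;2;44;49;34m[48;2;40;44;31m🬂[38;2;44;49;34m[48;2;40;44;31m🬂[38;2;44;49;34m[48;2;40;44;31m🬂[38;2;44;49;34m[48;2;40;44;31m🬂[38;2;44;49;34m[48;2;40;44;31m🬂[0m
[38;2;36;39;29m[48;2;32;35;27m🬎[38;2;36;39;29m[48;2;32;35;27m🬎[38;2;36;39;29m[48;2;32;35;27m🬎[38;2;36;39;29m[48;2;32;35;27m🬎[38;2;111;61;12m[48;2;35;38;29m🬦[38;2;37;40;30m[48;2;157;89;20m🬂[38;2;36;39;29m[48;2;32;35;27m🬎[38;2;36;39;29m[48;2;32;35;27m🬎[38;2;36;39;29m[48;2;32;35;27m🬎[38;2;36;39;29m[48;2;32;35;27m🬎[0m
[38;2;29;31;25m[48;2;26;27;24m🬎[38;2;29;31;25m[48;2;26;27;24m🬎[38;2;29;31;25m[48;2;26;27;24m🬎[38;2;29;31;25m[48;2;26;27;24m🬎[38;2;107;59;11m[48;2;28;29;25m▐[38;2;156;88;19m[48;2;153;85;17m🬄[38;2;29;31;25m[48;2;26;27;24m🬎[38;2;29;31;25m[48;2;26;27;24m🬎[38;2;29;31;25m[48;2;26;27;24m🬎[38;2;29;31;25m[48;2;26;27;24m🬎[0m
[38;2;24;24;23m[48;2;20;20;20m🬂[38;2;24;24;23m[48;2;20;20;20m🬂[38;2;24;24;23m[48;2;20;20;20m🬂[38;2;24;24;23m[48;2;20;20;20m🬂[38;2;100;55;11m[48;2;21;21;21m▐[38;2;153;85;17m[48;2;150;83;16m▌[38;2;24;24;23m[48;2;20;20;20m🬂[38;2;24;24;23m[48;2;20;20;20m🬂[38;2;24;24;23m[48;2;20;20;20m🬂[38;2;24;24;23m[48;2;20;20;20m🬂[0m
[38;2;17;16;19m[48;2;14;12;17m🬂[38;2;17;16;19m[48;2;14;12;17m🬂[38;2;17;16;19m[48;2;14;12;17m🬂[38;2;17;16;19m[48;2;14;12;17m🬂[38;2;17;16;19m[48;2;14;12;17m🬂[38;2;17;16;19m[48;2;14;12;17m🬂[38;2;17;16;19m[48;2;14;12;17m🬂[38;2;17;16;19m[48;2;14;12;17m🬂[38;2;17;16;19m[48;2;14;12;17m🬂[38;2;17;16;19m[48;2;14;12;17m🬂[0m
</frame>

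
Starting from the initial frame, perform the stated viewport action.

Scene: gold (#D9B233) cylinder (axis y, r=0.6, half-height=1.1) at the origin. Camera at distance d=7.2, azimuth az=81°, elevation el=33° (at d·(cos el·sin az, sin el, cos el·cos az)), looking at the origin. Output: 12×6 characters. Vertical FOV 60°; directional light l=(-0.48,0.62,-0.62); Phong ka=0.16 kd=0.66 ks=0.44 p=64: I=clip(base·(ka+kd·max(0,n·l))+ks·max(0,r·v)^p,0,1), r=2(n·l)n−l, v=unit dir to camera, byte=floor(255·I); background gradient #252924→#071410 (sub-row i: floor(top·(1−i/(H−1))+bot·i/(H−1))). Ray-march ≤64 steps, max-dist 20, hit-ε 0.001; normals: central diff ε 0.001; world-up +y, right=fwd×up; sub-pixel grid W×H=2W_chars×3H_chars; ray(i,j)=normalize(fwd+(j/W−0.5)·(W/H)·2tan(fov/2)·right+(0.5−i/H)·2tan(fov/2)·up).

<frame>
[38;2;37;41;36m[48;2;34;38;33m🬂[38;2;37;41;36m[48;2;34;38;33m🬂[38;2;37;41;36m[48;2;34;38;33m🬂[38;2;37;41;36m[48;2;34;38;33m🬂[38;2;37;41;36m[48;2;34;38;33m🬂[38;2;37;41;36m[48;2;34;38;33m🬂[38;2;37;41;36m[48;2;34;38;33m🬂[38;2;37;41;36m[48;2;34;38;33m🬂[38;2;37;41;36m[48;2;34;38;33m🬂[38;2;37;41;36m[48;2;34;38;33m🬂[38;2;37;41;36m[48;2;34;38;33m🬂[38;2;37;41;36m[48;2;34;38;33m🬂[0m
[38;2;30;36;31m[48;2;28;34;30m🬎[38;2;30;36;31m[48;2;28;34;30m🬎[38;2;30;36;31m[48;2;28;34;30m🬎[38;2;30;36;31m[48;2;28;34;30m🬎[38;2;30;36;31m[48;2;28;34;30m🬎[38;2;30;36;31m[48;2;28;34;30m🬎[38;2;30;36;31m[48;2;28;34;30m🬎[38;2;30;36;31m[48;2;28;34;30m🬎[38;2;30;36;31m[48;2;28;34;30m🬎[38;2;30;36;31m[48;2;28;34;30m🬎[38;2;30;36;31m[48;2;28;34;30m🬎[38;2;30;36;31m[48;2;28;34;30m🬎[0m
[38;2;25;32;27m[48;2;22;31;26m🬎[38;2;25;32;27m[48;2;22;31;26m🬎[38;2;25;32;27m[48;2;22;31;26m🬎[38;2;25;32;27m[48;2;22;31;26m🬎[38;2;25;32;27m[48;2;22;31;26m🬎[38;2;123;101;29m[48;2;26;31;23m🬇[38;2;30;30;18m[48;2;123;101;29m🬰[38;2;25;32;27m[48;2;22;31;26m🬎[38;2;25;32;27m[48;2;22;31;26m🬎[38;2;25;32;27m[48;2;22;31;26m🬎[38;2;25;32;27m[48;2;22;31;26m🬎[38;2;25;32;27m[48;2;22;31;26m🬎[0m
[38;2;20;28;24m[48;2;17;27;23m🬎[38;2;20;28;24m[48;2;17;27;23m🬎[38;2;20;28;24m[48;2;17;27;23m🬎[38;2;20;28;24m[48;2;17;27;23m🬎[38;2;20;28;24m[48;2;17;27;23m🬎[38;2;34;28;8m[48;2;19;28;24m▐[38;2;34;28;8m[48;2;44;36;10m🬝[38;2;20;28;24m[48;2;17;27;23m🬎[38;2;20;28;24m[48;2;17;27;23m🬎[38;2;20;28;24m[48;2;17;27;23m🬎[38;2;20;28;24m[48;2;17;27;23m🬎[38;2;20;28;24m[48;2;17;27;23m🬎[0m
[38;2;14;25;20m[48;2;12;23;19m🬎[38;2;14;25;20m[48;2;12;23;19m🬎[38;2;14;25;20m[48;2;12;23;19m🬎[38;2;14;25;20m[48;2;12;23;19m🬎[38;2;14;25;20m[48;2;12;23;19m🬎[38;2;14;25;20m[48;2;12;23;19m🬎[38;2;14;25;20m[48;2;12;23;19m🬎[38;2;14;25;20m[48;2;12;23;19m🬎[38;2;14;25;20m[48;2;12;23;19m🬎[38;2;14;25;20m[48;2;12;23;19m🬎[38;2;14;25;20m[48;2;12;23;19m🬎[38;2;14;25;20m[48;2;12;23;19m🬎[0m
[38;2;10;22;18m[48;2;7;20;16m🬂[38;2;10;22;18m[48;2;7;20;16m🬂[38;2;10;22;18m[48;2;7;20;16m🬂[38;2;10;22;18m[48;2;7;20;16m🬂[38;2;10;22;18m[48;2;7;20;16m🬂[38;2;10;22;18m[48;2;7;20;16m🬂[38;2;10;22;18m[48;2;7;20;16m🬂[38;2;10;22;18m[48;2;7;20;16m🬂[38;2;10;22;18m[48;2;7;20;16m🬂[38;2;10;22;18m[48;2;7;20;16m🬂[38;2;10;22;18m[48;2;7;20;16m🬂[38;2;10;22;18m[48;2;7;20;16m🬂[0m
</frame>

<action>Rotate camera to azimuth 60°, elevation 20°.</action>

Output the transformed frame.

<frame>
[38;2;37;41;36m[48;2;34;38;33m🬂[38;2;37;41;36m[48;2;34;38;33m🬂[38;2;37;41;36m[48;2;34;38;33m🬂[38;2;37;41;36m[48;2;34;38;33m🬂[38;2;37;41;36m[48;2;34;38;33m🬂[38;2;37;41;36m[48;2;34;38;33m🬂[38;2;37;41;36m[48;2;34;38;33m🬂[38;2;37;41;36m[48;2;34;38;33m🬂[38;2;37;41;36m[48;2;34;38;33m🬂[38;2;37;41;36m[48;2;34;38;33m🬂[38;2;37;41;36m[48;2;34;38;33m🬂[38;2;37;41;36m[48;2;34;38;33m🬂[0m
[38;2;30;36;31m[48;2;28;34;30m🬎[38;2;30;36;31m[48;2;28;34;30m🬎[38;2;30;36;31m[48;2;28;34;30m🬎[38;2;30;36;31m[48;2;28;34;30m🬎[38;2;30;36;31m[48;2;28;34;30m🬎[38;2;30;36;31m[48;2;28;34;30m🬎[38;2;30;36;31m[48;2;28;34;30m🬎[38;2;30;36;31m[48;2;28;34;30m🬎[38;2;30;36;31m[48;2;28;34;30m🬎[38;2;30;36;31m[48;2;28;34;30m🬎[38;2;30;36;31m[48;2;28;34;30m🬎[38;2;30;36;31m[48;2;28;34;30m🬎[0m
[38;2;25;32;27m[48;2;22;31;26m🬎[38;2;25;32;27m[48;2;22;31;26m🬎[38;2;25;32;27m[48;2;22;31;26m🬎[38;2;25;32;27m[48;2;22;31;26m🬎[38;2;25;32;27m[48;2;22;31;26m🬎[38;2;24;32;27m[48;2;34;28;8m🬕[38;2;26;33;28m[48;2;34;28;8m🬂[38;2;25;32;27m[48;2;22;31;26m🬎[38;2;25;32;27m[48;2;22;31;26m🬎[38;2;25;32;27m[48;2;22;31;26m🬎[38;2;25;32;27m[48;2;22;31;26m🬎[38;2;25;32;27m[48;2;22;31;26m🬎[0m
[38;2;20;28;24m[48;2;17;27;23m🬎[38;2;20;28;24m[48;2;17;27;23m🬎[38;2;20;28;24m[48;2;17;27;23m🬎[38;2;20;28;24m[48;2;17;27;23m🬎[38;2;20;28;24m[48;2;17;27;23m🬎[38;2;34;28;8m[48;2;19;28;24m▐[38;2;34;28;8m[48;2;34;28;8m [38;2;20;28;24m[48;2;17;27;23m🬎[38;2;20;28;24m[48;2;17;27;23m🬎[38;2;20;28;24m[48;2;17;27;23m🬎[38;2;20;28;24m[48;2;17;27;23m🬎[38;2;20;28;24m[48;2;17;27;23m🬎[0m
[38;2;14;25;20m[48;2;12;23;19m🬎[38;2;14;25;20m[48;2;12;23;19m🬎[38;2;14;25;20m[48;2;12;23;19m🬎[38;2;14;25;20m[48;2;12;23;19m🬎[38;2;14;25;20m[48;2;12;23;19m🬎[38;2;14;25;20m[48;2;12;23;19m🬎[38;2;14;25;20m[48;2;12;23;19m🬎[38;2;14;25;20m[48;2;12;23;19m🬎[38;2;14;25;20m[48;2;12;23;19m🬎[38;2;14;25;20m[48;2;12;23;19m🬎[38;2;14;25;20m[48;2;12;23;19m🬎[38;2;14;25;20m[48;2;12;23;19m🬎[0m
[38;2;10;22;18m[48;2;7;20;16m🬂[38;2;10;22;18m[48;2;7;20;16m🬂[38;2;10;22;18m[48;2;7;20;16m🬂[38;2;10;22;18m[48;2;7;20;16m🬂[38;2;10;22;18m[48;2;7;20;16m🬂[38;2;10;22;18m[48;2;7;20;16m🬂[38;2;10;22;18m[48;2;7;20;16m🬂[38;2;10;22;18m[48;2;7;20;16m🬂[38;2;10;22;18m[48;2;7;20;16m🬂[38;2;10;22;18m[48;2;7;20;16m🬂[38;2;10;22;18m[48;2;7;20;16m🬂[38;2;10;22;18m[48;2;7;20;16m🬂[0m
</frame>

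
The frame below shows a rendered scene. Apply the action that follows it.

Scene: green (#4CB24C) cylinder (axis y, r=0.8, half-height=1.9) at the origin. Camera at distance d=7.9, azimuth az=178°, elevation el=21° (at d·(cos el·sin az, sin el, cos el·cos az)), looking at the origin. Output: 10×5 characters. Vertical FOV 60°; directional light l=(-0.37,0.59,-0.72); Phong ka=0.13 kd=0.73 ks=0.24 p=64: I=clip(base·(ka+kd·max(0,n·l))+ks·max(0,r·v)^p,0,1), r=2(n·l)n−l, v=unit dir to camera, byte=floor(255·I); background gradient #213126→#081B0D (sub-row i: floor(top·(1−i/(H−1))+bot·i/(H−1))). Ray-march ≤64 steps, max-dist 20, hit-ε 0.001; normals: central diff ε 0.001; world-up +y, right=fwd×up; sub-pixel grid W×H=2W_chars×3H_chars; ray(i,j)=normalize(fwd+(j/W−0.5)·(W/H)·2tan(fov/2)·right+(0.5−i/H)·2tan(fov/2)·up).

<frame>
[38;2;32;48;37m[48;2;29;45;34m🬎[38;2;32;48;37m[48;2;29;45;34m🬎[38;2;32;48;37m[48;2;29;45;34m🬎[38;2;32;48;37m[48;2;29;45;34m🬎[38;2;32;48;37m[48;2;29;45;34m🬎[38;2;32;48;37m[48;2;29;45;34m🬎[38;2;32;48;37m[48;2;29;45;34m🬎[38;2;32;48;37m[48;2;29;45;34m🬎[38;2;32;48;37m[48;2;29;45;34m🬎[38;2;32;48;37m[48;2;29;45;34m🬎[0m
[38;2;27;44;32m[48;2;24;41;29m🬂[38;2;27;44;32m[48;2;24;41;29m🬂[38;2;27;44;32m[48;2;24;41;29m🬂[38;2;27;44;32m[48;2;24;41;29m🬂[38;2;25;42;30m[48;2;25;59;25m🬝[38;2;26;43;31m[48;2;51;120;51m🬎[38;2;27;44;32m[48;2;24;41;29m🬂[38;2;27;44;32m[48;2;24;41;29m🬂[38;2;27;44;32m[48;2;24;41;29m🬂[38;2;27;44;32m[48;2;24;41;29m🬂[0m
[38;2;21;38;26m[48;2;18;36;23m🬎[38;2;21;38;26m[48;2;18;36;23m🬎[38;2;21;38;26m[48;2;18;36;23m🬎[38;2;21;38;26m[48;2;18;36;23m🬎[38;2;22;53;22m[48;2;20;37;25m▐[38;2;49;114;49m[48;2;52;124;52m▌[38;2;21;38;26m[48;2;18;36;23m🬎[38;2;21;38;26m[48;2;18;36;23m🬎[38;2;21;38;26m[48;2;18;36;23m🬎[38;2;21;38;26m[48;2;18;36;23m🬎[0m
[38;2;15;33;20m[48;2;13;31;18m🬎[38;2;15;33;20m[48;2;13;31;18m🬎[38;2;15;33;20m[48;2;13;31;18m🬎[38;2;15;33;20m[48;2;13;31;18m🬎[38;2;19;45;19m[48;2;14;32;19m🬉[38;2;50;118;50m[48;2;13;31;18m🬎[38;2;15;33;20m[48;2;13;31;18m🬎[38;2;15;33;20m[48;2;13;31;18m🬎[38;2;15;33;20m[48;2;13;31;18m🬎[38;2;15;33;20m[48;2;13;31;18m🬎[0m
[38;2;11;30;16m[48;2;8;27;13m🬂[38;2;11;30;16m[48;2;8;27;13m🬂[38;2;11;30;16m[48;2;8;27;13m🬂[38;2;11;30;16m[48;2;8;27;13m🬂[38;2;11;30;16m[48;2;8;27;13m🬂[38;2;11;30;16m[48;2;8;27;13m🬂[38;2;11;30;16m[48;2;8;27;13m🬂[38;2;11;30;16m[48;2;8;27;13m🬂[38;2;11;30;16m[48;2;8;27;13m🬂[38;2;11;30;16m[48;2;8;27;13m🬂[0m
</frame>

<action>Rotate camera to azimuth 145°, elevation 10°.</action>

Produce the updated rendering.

<frame>
[38;2;32;48;37m[48;2;29;45;34m🬎[38;2;32;48;37m[48;2;29;45;34m🬎[38;2;32;48;37m[48;2;29;45;34m🬎[38;2;32;48;37m[48;2;29;45;34m🬎[38;2;32;48;37m[48;2;29;45;34m🬎[38;2;32;48;37m[48;2;29;45;34m🬎[38;2;32;48;37m[48;2;29;45;34m🬎[38;2;32;48;37m[48;2;29;45;34m🬎[38;2;32;48;37m[48;2;29;45;34m🬎[38;2;32;48;37m[48;2;29;45;34m🬎[0m
[38;2;27;44;32m[48;2;24;41;29m🬂[38;2;27;44;32m[48;2;24;41;29m🬂[38;2;27;44;32m[48;2;24;41;29m🬂[38;2;27;44;32m[48;2;24;41;29m🬂[38;2;25;42;30m[48;2;9;23;9m🬝[38;2;26;48;30m[48;2;52;122;52m🬝[38;2;27;44;32m[48;2;24;41;29m🬂[38;2;27;44;32m[48;2;24;41;29m🬂[38;2;27;44;32m[48;2;24;41;29m🬂[38;2;27;44;32m[48;2;24;41;29m🬂[0m
[38;2;21;38;26m[48;2;18;36;23m🬎[38;2;21;38;26m[48;2;18;36;23m🬎[38;2;21;38;26m[48;2;18;36;23m🬎[38;2;21;38;26m[48;2;18;36;23m🬎[38;2;20;37;25m[48;2;9;23;9m▌[38;2;30;72;30m[48;2;52;122;52m▌[38;2;21;38;26m[48;2;18;36;23m🬎[38;2;21;38;26m[48;2;18;36;23m🬎[38;2;21;38;26m[48;2;18;36;23m🬎[38;2;21;38;26m[48;2;18;36;23m🬎[0m
[38;2;15;33;20m[48;2;13;31;18m🬎[38;2;15;33;20m[48;2;13;31;18m🬎[38;2;15;33;20m[48;2;13;31;18m🬎[38;2;15;33;20m[48;2;13;31;18m🬎[38;2;14;32;19m[48;2;9;23;9m🬲[38;2;53;124;53m[48;2;25;61;27m🬉[38;2;15;33;20m[48;2;13;31;18m🬎[38;2;15;33;20m[48;2;13;31;18m🬎[38;2;15;33;20m[48;2;13;31;18m🬎[38;2;15;33;20m[48;2;13;31;18m🬎[0m
[38;2;11;30;16m[48;2;8;27;13m🬂[38;2;11;30;16m[48;2;8;27;13m🬂[38;2;11;30;16m[48;2;8;27;13m🬂[38;2;11;30;16m[48;2;8;27;13m🬂[38;2;11;30;16m[48;2;8;27;13m🬂[38;2;11;30;16m[48;2;8;27;13m🬂[38;2;11;30;16m[48;2;8;27;13m🬂[38;2;11;30;16m[48;2;8;27;13m🬂[38;2;11;30;16m[48;2;8;27;13m🬂[38;2;11;30;16m[48;2;8;27;13m🬂[0m
</frame>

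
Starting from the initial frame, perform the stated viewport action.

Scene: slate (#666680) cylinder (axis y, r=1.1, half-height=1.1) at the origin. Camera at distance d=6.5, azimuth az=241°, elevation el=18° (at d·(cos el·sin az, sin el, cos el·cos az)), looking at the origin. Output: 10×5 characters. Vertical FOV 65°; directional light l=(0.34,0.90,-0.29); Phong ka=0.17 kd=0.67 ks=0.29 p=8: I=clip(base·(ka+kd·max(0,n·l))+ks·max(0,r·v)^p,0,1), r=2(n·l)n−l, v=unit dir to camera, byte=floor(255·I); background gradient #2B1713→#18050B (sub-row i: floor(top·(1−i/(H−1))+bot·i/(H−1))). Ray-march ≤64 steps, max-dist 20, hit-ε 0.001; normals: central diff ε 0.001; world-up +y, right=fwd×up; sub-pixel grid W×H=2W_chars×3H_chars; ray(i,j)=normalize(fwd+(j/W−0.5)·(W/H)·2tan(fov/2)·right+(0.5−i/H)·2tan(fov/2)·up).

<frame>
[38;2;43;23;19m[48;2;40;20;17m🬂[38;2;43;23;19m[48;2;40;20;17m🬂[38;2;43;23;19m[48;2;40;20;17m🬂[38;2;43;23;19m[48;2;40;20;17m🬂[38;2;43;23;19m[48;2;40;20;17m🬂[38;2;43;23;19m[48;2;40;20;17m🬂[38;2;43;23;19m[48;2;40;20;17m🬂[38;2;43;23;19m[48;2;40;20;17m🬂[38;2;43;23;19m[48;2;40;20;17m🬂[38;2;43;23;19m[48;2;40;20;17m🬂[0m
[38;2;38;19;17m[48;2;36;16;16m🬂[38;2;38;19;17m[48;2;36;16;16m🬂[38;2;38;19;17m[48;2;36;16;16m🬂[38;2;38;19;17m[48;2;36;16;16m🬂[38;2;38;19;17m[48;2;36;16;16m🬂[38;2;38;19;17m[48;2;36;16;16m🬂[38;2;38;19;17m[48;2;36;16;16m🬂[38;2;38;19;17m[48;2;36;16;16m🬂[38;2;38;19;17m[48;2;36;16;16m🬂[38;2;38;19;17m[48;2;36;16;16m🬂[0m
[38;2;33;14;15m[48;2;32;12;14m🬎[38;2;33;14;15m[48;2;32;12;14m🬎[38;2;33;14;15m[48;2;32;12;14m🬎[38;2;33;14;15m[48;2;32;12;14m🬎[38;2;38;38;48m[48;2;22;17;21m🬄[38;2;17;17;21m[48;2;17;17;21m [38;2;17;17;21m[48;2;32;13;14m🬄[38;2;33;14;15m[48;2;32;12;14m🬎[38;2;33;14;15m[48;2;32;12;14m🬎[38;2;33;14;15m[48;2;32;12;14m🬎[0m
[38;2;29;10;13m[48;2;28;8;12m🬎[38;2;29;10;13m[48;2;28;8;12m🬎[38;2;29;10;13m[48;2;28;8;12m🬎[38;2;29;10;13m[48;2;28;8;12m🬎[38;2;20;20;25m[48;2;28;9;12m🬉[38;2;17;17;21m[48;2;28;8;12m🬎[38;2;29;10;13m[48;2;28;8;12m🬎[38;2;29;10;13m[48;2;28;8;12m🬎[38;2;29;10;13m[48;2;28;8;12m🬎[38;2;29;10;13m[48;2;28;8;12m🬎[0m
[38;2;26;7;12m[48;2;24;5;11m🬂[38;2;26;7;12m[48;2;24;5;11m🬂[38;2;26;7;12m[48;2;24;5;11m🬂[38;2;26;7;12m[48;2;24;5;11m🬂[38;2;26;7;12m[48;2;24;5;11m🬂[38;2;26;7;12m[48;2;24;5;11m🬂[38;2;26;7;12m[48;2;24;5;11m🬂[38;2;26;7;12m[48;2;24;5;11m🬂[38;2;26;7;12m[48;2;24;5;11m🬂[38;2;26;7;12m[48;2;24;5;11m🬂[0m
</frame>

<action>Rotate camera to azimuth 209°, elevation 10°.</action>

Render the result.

<frame>
[38;2;43;23;19m[48;2;40;20;17m🬂[38;2;43;23;19m[48;2;40;20;17m🬂[38;2;43;23;19m[48;2;40;20;17m🬂[38;2;43;23;19m[48;2;40;20;17m🬂[38;2;43;23;19m[48;2;40;20;17m🬂[38;2;43;23;19m[48;2;40;20;17m🬂[38;2;43;23;19m[48;2;40;20;17m🬂[38;2;43;23;19m[48;2;40;20;17m🬂[38;2;43;23;19m[48;2;40;20;17m🬂[38;2;43;23;19m[48;2;40;20;17m🬂[0m
[38;2;38;19;17m[48;2;36;16;16m🬂[38;2;38;19;17m[48;2;36;16;16m🬂[38;2;38;19;17m[48;2;36;16;16m🬂[38;2;38;19;17m[48;2;36;16;16m🬂[38;2;38;19;17m[48;2;36;16;16m🬂[38;2;38;19;17m[48;2;36;16;16m🬂[38;2;38;19;17m[48;2;36;16;16m🬂[38;2;38;19;17m[48;2;36;16;16m🬂[38;2;38;19;17m[48;2;36;16;16m🬂[38;2;38;19;17m[48;2;36;16;16m🬂[0m
[38;2;33;14;15m[48;2;32;12;14m🬎[38;2;33;14;15m[48;2;32;12;14m🬎[38;2;33;14;15m[48;2;32;12;14m🬎[38;2;33;14;15m[48;2;32;12;14m🬎[38;2;35;35;44m[48;2;47;47;59m▐[38;2;23;23;29m[48;2;17;17;21m▌[38;2;17;17;21m[48;2;33;13;14m▌[38;2;33;14;15m[48;2;32;12;14m🬎[38;2;33;14;15m[48;2;32;12;14m🬎[38;2;33;14;15m[48;2;32;12;14m🬎[0m
[38;2;29;10;13m[48;2;28;8;12m🬎[38;2;29;10;13m[48;2;28;8;12m🬎[38;2;29;10;13m[48;2;28;8;12m🬎[38;2;29;10;13m[48;2;28;8;12m🬎[38;2;35;35;44m[48;2;28;9;12m🬉[38;2;20;20;25m[48;2;28;8;12m🬎[38;2;29;10;13m[48;2;28;8;12m🬎[38;2;29;10;13m[48;2;28;8;12m🬎[38;2;29;10;13m[48;2;28;8;12m🬎[38;2;29;10;13m[48;2;28;8;12m🬎[0m
[38;2;26;7;12m[48;2;24;5;11m🬂[38;2;26;7;12m[48;2;24;5;11m🬂[38;2;26;7;12m[48;2;24;5;11m🬂[38;2;26;7;12m[48;2;24;5;11m🬂[38;2;26;7;12m[48;2;24;5;11m🬂[38;2;26;7;12m[48;2;24;5;11m🬂[38;2;26;7;12m[48;2;24;5;11m🬂[38;2;26;7;12m[48;2;24;5;11m🬂[38;2;26;7;12m[48;2;24;5;11m🬂[38;2;26;7;12m[48;2;24;5;11m🬂[0m
</frame>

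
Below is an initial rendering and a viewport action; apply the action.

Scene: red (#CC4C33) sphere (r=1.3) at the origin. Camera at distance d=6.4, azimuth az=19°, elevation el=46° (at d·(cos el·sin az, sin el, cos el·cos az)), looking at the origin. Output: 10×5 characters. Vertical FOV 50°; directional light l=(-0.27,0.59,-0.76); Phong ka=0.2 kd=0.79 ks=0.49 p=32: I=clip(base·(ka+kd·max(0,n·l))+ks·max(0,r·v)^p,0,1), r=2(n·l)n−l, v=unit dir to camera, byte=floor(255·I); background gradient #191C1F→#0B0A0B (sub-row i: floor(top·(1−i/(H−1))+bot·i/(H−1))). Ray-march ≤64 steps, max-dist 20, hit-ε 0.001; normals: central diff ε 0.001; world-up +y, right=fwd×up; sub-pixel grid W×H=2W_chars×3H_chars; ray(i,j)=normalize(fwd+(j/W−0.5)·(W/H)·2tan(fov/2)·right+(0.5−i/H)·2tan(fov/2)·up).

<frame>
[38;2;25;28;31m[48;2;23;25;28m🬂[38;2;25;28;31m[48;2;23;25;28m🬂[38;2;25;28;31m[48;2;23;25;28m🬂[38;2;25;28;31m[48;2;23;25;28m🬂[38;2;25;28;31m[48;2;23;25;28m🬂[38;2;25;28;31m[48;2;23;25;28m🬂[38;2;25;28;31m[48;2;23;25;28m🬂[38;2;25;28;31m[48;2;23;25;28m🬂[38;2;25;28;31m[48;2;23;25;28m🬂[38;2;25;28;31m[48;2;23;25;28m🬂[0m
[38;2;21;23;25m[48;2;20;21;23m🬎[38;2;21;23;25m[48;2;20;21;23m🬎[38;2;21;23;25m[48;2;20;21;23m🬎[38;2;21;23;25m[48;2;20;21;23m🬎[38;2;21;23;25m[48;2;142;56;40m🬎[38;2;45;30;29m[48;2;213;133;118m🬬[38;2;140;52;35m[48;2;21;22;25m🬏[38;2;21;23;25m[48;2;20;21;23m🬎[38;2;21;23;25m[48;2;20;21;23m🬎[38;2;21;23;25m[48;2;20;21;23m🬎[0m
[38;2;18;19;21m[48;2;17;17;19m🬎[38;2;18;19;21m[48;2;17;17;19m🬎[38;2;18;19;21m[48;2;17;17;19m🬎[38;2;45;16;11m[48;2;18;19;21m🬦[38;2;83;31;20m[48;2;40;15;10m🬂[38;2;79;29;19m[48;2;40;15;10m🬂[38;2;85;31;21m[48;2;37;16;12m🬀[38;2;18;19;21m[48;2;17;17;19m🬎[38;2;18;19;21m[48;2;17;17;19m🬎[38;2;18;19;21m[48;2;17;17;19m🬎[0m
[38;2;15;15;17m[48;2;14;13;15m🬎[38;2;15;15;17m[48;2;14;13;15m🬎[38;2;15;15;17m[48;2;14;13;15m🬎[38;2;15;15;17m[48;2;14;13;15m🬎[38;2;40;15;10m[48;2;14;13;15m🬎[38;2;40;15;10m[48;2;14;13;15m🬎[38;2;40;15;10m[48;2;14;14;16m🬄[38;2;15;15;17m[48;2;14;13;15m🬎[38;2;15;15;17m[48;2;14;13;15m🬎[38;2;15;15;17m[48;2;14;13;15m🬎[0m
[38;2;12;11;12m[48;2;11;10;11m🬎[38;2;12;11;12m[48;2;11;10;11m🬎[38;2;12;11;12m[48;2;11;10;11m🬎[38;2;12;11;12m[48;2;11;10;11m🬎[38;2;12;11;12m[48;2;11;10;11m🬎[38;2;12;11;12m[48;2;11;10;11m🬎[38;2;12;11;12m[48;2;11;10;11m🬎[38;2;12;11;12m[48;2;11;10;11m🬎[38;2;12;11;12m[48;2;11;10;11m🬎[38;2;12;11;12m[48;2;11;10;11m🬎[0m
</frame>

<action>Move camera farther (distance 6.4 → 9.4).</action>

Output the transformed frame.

<frame>
[38;2;25;28;31m[48;2;23;25;28m🬂[38;2;25;28;31m[48;2;23;25;28m🬂[38;2;25;28;31m[48;2;23;25;28m🬂[38;2;25;28;31m[48;2;23;25;28m🬂[38;2;25;28;31m[48;2;23;25;28m🬂[38;2;25;28;31m[48;2;23;25;28m🬂[38;2;25;28;31m[48;2;23;25;28m🬂[38;2;25;28;31m[48;2;23;25;28m🬂[38;2;25;28;31m[48;2;23;25;28m🬂[38;2;25;28;31m[48;2;23;25;28m🬂[0m
[38;2;21;23;25m[48;2;20;21;23m🬎[38;2;21;23;25m[48;2;20;21;23m🬎[38;2;21;23;25m[48;2;20;21;23m🬎[38;2;21;23;25m[48;2;20;21;23m🬎[38;2;21;23;25m[48;2;20;21;23m🬎[38;2;21;23;25m[48;2;20;21;23m🬎[38;2;21;23;25m[48;2;20;21;23m🬎[38;2;21;23;25m[48;2;20;21;23m🬎[38;2;21;23;25m[48;2;20;21;23m🬎[38;2;21;23;25m[48;2;20;21;23m🬎[0m
[38;2;18;19;21m[48;2;17;17;19m🬎[38;2;18;19;21m[48;2;17;17;19m🬎[38;2;18;19;21m[48;2;17;17;19m🬎[38;2;18;19;21m[48;2;17;17;19m🬎[38;2;43;18;14m[48;2;124;46;31m🬺[38;2;131;55;40m[48;2;45;16;11m🬂[38;2;50;19;12m[48;2;18;19;21m🬓[38;2;18;19;21m[48;2;17;17;19m🬎[38;2;18;19;21m[48;2;17;17;19m🬎[38;2;18;19;21m[48;2;17;17;19m🬎[0m
[38;2;15;15;17m[48;2;14;13;15m🬎[38;2;15;15;17m[48;2;14;13;15m🬎[38;2;15;15;17m[48;2;14;13;15m🬎[38;2;15;15;17m[48;2;14;13;15m🬎[38;2;40;15;10m[48;2;14;14;16m🬁[38;2;40;15;10m[48;2;14;14;15m🬂[38;2;15;15;17m[48;2;14;13;15m🬎[38;2;15;15;17m[48;2;14;13;15m🬎[38;2;15;15;17m[48;2;14;13;15m🬎[38;2;15;15;17m[48;2;14;13;15m🬎[0m
[38;2;12;11;12m[48;2;11;10;11m🬎[38;2;12;11;12m[48;2;11;10;11m🬎[38;2;12;11;12m[48;2;11;10;11m🬎[38;2;12;11;12m[48;2;11;10;11m🬎[38;2;12;11;12m[48;2;11;10;11m🬎[38;2;12;11;12m[48;2;11;10;11m🬎[38;2;12;11;12m[48;2;11;10;11m🬎[38;2;12;11;12m[48;2;11;10;11m🬎[38;2;12;11;12m[48;2;11;10;11m🬎[38;2;12;11;12m[48;2;11;10;11m🬎[0m
</frame>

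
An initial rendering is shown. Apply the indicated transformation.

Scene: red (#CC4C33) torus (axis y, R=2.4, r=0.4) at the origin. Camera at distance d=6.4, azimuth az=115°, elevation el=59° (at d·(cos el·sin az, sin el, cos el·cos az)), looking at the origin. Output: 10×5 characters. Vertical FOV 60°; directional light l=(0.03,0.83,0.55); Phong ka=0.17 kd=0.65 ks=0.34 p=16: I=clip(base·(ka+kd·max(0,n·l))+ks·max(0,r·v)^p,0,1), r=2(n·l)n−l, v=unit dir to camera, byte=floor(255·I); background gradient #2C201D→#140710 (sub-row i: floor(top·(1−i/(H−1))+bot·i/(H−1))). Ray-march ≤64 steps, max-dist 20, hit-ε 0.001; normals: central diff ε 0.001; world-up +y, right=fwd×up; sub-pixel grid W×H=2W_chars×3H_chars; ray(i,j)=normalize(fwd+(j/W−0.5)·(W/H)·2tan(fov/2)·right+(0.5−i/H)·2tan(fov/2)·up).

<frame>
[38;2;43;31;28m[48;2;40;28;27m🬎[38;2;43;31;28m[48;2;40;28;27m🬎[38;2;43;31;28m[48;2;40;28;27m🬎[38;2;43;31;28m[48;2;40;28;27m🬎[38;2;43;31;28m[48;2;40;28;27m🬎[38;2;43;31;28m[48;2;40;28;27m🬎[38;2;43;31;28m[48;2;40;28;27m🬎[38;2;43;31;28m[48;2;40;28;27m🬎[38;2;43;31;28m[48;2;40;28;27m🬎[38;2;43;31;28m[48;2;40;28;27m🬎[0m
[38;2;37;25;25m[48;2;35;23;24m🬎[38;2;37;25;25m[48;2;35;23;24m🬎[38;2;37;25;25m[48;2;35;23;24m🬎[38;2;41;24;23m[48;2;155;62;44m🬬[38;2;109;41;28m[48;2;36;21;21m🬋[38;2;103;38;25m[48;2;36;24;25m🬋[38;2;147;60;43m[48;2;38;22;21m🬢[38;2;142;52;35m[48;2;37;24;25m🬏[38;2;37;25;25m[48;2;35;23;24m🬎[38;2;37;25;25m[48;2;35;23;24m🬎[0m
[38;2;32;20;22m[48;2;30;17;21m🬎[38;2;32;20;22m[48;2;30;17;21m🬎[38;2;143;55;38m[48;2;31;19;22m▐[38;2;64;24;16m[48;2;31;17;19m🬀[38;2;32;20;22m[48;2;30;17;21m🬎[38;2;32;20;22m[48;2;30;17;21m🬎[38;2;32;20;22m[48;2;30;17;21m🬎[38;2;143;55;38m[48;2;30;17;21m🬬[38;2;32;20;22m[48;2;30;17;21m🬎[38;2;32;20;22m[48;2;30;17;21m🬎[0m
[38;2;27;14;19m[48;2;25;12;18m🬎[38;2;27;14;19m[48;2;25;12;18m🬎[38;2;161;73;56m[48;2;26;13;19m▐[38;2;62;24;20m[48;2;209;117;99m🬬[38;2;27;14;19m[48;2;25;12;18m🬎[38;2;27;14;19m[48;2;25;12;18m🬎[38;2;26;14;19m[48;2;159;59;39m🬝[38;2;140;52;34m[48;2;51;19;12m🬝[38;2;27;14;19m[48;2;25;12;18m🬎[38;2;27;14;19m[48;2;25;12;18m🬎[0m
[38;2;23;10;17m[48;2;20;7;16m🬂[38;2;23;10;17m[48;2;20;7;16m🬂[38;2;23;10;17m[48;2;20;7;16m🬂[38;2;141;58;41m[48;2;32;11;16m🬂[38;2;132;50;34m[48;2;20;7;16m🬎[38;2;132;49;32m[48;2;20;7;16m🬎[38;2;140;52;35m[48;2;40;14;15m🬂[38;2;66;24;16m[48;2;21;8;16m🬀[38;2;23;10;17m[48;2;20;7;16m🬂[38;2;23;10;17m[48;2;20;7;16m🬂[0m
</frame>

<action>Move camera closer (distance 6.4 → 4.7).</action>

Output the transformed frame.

<frame>
[38;2;43;31;28m[48;2;40;28;27m🬎[38;2;43;31;28m[48;2;40;28;27m🬎[38;2;43;31;28m[48;2;40;28;27m🬎[38;2;43;31;28m[48;2;40;28;27m🬎[38;2;43;31;28m[48;2;40;28;27m🬎[38;2;43;31;28m[48;2;40;28;27m🬎[38;2;43;31;28m[48;2;40;28;27m🬎[38;2;43;31;28m[48;2;40;28;27m🬎[38;2;43;31;28m[48;2;40;28;27m🬎[38;2;43;31;28m[48;2;40;28;27m🬎[0m
[38;2;37;25;25m[48;2;35;23;24m🬎[38;2;37;25;25m[48;2;35;23;24m🬎[38;2;43;24;23m[48;2;152;65;48m🬥[38;2;146;56;38m[48;2;44;18;14m🬂[38;2;88;32;22m[48;2;35;20;20m🬂[38;2;92;34;23m[48;2;36;23;24m🬂[38;2;126;49;34m[48;2;34;19;18m🬊[38;2;59;28;23m[48;2;153;65;48m🬑[38;2;149;55;37m[48;2;37;24;25m🬏[38;2;37;25;25m[48;2;35;23;24m🬎[0m
[38;2;32;20;22m[48;2;30;17;21m🬎[38;2;32;20;22m[48;2;149;60;42m🬄[38;2;87;32;21m[48;2;35;15;14m🬀[38;2;32;20;22m[48;2;30;17;21m🬎[38;2;32;20;22m[48;2;30;17;21m🬎[38;2;32;20;22m[48;2;30;17;21m🬎[38;2;32;20;22m[48;2;30;17;21m🬎[38;2;110;41;27m[48;2;31;18;21m🬁[38;2;223;122;103m[48;2;150;56;38m🬀[38;2;85;31;21m[48;2;32;19;22m🬏[0m
[38;2;27;14;19m[48;2;25;12;18m🬎[38;2;146;56;38m[48;2;224;133;115m🬝[38;2;31;13;14m[48;2;90;33;22m🬨[38;2;27;14;19m[48;2;25;12;18m🬎[38;2;27;14;19m[48;2;25;12;18m🬎[38;2;27;14;19m[48;2;25;12;18m🬎[38;2;27;14;19m[48;2;25;12;18m🬎[38;2;26;14;19m[48;2;119;44;29m🬝[38;2;162;61;41m[48;2;147;54;36m🬜[38;2;96;35;24m[48;2;35;16;18m🬄[0m
[38;2;23;10;17m[48;2;20;7;16m🬂[38;2;148;58;41m[48;2;21;8;16m🬉[38;2;128;49;34m[48;2;164;75;58m🬘[38;2;44;17;18m[48;2;144;60;44m🬊[38;2;22;9;16m[48;2;133;49;33m🬎[38;2;22;9;16m[48;2;138;51;34m🬎[38;2;22;9;16m[48;2;146;54;36m🬆[38;2;23;10;17m[48;2;150;56;37m🬀[38;2;136;50;33m[48;2;61;22;18m🬆[38;2;23;10;17m[48;2;20;7;16m🬂[0m
</frame>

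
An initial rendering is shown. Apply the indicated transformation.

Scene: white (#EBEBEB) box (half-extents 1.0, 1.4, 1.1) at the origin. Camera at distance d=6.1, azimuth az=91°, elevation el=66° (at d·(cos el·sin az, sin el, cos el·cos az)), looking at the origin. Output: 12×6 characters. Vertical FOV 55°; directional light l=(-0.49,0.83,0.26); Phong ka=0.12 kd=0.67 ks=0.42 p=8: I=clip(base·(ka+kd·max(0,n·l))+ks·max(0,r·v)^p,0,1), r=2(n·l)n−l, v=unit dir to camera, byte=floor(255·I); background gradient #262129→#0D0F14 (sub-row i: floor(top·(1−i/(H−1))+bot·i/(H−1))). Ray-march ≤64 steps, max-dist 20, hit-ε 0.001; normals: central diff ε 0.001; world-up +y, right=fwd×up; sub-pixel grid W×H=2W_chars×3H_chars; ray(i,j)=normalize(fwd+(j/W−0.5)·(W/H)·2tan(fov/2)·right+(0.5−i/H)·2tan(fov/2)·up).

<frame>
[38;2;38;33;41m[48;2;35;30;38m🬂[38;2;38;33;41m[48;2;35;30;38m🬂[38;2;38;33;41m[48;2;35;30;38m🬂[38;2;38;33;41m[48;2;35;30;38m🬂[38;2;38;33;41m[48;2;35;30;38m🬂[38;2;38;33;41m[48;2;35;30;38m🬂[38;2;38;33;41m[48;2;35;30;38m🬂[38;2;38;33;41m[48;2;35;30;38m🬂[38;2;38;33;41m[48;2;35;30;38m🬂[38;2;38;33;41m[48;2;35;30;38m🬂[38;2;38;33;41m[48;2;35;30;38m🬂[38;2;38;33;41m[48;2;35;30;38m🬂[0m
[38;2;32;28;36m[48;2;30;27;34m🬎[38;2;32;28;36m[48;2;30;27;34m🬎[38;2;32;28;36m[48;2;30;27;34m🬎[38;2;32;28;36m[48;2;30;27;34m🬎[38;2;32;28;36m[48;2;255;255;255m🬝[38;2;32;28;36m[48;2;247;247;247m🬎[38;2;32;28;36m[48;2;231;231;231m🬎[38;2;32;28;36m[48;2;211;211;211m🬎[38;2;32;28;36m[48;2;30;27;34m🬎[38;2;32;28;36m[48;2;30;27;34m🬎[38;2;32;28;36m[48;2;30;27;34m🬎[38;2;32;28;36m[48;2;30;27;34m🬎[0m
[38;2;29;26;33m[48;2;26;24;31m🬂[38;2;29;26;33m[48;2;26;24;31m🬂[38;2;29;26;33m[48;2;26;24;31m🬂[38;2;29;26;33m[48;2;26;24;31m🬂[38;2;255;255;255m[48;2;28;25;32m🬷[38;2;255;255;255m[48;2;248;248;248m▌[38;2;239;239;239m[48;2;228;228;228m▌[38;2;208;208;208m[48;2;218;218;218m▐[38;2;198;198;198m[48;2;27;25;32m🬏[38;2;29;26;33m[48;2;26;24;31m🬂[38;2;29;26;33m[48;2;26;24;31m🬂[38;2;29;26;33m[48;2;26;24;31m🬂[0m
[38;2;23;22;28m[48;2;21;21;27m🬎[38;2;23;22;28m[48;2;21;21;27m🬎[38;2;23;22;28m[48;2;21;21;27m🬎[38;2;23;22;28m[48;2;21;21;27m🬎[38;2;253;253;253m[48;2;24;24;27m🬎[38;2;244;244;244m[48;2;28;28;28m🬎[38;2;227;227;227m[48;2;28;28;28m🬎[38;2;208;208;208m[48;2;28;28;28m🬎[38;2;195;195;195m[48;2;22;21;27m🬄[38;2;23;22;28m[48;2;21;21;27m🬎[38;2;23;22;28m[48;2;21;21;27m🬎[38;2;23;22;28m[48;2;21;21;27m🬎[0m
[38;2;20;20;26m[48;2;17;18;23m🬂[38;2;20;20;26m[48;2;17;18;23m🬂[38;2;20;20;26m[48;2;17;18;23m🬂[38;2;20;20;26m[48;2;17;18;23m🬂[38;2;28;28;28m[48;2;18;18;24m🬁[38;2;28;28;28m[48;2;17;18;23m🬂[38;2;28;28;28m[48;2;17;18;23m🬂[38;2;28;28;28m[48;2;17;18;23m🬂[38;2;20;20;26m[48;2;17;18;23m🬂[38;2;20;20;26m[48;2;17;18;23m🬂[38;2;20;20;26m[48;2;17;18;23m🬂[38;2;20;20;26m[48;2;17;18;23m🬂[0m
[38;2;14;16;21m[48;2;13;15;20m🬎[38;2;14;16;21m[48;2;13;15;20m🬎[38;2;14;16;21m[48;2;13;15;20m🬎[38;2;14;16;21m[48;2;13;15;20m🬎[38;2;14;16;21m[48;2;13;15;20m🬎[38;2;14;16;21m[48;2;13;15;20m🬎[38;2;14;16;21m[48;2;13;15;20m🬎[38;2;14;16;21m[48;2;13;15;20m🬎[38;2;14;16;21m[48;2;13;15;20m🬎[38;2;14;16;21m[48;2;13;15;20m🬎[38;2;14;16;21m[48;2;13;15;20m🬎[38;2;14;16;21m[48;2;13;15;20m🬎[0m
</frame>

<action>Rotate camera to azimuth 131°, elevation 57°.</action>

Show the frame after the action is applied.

<frame>
[38;2;38;33;41m[48;2;35;30;38m🬂[38;2;38;33;41m[48;2;35;30;38m🬂[38;2;38;33;41m[48;2;35;30;38m🬂[38;2;38;33;41m[48;2;35;30;38m🬂[38;2;38;33;41m[48;2;35;30;38m🬂[38;2;38;33;41m[48;2;35;30;38m🬂[38;2;38;33;41m[48;2;35;30;38m🬂[38;2;38;33;41m[48;2;35;30;38m🬂[38;2;38;33;41m[48;2;35;30;38m🬂[38;2;38;33;41m[48;2;35;30;38m🬂[38;2;38;33;41m[48;2;35;30;38m🬂[38;2;38;33;41m[48;2;35;30;38m🬂[0m
[38;2;32;28;36m[48;2;30;27;34m🬎[38;2;32;28;36m[48;2;30;27;34m🬎[38;2;32;28;36m[48;2;30;27;34m🬎[38;2;32;28;36m[48;2;30;27;34m🬎[38;2;32;28;36m[48;2;219;219;219m🬝[38;2;32;28;36m[48;2;228;228;228m🬆[38;2;33;29;37m[48;2;236;236;236m🬂[38;2;32;28;36m[48;2;244;244;244m🬎[38;2;32;28;36m[48;2;30;27;34m🬎[38;2;32;28;36m[48;2;30;27;34m🬎[38;2;32;28;36m[48;2;30;27;34m🬎[38;2;32;28;36m[48;2;30;27;34m🬎[0m
[38;2;29;26;33m[48;2;26;24;31m🬂[38;2;29;26;33m[48;2;26;24;31m🬂[38;2;29;26;33m[48;2;26;24;31m🬂[38;2;27;25;32m[48;2;28;28;28m🬴[38;2;28;28;28m[48;2;223;223;223m🬏[38;2;238;238;238m[48;2;247;247;247m🬕[38;2;249;249;249m[48;2;254;254;254m🬂[38;2;252;252;252m[48;2;255;255;255m🬂[38;2;252;252;252m[48;2;27;25;31m🬄[38;2;29;26;33m[48;2;26;24;31m🬂[38;2;29;26;33m[48;2;26;24;31m🬂[38;2;29;26;33m[48;2;26;24;31m🬂[0m
[38;2;23;22;28m[48;2;21;21;27m🬎[38;2;23;22;28m[48;2;21;21;27m🬎[38;2;23;22;28m[48;2;21;21;27m🬎[38;2;23;22;28m[48;2;21;21;27m🬎[38;2;28;28;28m[48;2;22;21;27m🬨[38;2;28;28;28m[48;2;251;251;251m🬺[38;2;255;255;255m[48;2;28;28;28m🬎[38;2;255;255;255m[48;2;28;28;28m🬀[38;2;28;28;28m[48;2;22;21;27m🬀[38;2;23;22;28m[48;2;21;21;27m🬎[38;2;23;22;28m[48;2;21;21;27m🬎[38;2;23;22;28m[48;2;21;21;27m🬎[0m
[38;2;20;20;26m[48;2;17;18;23m🬂[38;2;20;20;26m[48;2;17;18;23m🬂[38;2;20;20;26m[48;2;17;18;23m🬂[38;2;20;20;26m[48;2;17;18;23m🬂[38;2;20;20;26m[48;2;17;18;23m🬂[38;2;28;28;28m[48;2;17;18;23m🬊[38;2;28;28;28m[48;2;17;18;23m🬎[38;2;28;28;28m[48;2;18;18;24m🬀[38;2;20;20;26m[48;2;17;18;23m🬂[38;2;20;20;26m[48;2;17;18;23m🬂[38;2;20;20;26m[48;2;17;18;23m🬂[38;2;20;20;26m[48;2;17;18;23m🬂[0m
[38;2;14;16;21m[48;2;13;15;20m🬎[38;2;14;16;21m[48;2;13;15;20m🬎[38;2;14;16;21m[48;2;13;15;20m🬎[38;2;14;16;21m[48;2;13;15;20m🬎[38;2;14;16;21m[48;2;13;15;20m🬎[38;2;14;16;21m[48;2;13;15;20m🬎[38;2;14;16;21m[48;2;13;15;20m🬎[38;2;14;16;21m[48;2;13;15;20m🬎[38;2;14;16;21m[48;2;13;15;20m🬎[38;2;14;16;21m[48;2;13;15;20m🬎[38;2;14;16;21m[48;2;13;15;20m🬎[38;2;14;16;21m[48;2;13;15;20m🬎[0m
</frame>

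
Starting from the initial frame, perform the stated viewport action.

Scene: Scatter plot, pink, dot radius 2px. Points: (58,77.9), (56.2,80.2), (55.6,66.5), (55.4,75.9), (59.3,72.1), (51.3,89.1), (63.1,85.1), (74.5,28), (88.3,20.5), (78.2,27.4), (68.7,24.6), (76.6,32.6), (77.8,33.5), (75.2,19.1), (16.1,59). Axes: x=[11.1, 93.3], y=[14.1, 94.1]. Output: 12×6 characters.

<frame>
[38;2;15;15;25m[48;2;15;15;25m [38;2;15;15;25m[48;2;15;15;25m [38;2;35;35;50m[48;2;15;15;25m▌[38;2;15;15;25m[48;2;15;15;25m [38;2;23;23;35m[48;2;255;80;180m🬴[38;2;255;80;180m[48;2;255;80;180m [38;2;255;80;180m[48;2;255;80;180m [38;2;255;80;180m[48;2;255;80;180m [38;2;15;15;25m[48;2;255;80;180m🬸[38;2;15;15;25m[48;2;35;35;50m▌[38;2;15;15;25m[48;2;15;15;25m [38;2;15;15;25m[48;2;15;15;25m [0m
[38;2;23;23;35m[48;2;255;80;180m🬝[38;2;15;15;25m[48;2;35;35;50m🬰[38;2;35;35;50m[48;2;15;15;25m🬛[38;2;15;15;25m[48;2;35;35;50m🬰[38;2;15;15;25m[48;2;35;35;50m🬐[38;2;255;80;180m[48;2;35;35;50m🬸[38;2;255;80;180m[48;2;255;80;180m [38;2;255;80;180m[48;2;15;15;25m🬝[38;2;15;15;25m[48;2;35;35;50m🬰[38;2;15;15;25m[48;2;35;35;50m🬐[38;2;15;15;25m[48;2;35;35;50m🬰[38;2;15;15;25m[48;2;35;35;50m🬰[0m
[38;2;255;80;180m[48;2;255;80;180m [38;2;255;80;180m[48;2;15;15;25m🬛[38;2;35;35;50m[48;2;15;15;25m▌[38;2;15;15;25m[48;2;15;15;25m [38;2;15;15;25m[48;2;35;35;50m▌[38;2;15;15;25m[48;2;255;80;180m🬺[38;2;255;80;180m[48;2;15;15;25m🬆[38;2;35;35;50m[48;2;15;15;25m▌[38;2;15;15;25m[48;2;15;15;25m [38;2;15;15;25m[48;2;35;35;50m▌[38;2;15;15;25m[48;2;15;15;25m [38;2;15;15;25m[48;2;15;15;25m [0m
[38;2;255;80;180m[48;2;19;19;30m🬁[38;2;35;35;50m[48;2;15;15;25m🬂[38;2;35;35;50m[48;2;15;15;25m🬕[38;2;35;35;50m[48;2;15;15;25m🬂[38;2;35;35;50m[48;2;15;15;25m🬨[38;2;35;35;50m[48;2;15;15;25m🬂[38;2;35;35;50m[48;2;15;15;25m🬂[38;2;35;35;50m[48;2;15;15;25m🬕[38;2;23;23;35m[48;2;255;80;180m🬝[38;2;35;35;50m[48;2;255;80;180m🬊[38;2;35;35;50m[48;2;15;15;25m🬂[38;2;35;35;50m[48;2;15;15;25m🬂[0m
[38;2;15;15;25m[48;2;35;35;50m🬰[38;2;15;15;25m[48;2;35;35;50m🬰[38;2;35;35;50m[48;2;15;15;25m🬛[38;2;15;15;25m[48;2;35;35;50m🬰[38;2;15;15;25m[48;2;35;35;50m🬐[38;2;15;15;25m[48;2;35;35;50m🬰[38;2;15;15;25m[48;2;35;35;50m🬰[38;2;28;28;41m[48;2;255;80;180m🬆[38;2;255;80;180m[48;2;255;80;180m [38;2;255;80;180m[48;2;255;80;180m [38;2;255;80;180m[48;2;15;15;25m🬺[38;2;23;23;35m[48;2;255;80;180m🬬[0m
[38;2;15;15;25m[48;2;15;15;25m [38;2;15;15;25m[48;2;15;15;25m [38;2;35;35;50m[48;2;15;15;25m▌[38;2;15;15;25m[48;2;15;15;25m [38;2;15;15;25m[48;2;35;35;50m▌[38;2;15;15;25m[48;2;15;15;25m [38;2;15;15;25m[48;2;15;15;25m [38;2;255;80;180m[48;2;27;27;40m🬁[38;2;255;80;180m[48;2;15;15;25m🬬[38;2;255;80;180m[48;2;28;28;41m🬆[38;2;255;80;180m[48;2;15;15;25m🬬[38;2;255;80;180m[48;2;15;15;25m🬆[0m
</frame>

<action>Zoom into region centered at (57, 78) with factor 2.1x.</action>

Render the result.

<frame>
[38;2;15;15;25m[48;2;15;15;25m [38;2;15;15;25m[48;2;15;15;25m [38;2;35;35;50m[48;2;15;15;25m▌[38;2;15;15;25m[48;2;255;80;180m🬝[38;2;28;28;41m[48;2;255;80;180m🬊[38;2;15;15;25m[48;2;15;15;25m [38;2;15;15;25m[48;2;15;15;25m [38;2;35;35;50m[48;2;15;15;25m▌[38;2;15;15;25m[48;2;15;15;25m [38;2;15;15;25m[48;2;35;35;50m▌[38;2;15;15;25m[48;2;15;15;25m [38;2;15;15;25m[48;2;15;15;25m [0m
[38;2;15;15;25m[48;2;35;35;50m🬰[38;2;15;15;25m[48;2;35;35;50m🬰[38;2;35;35;50m[48;2;15;15;25m🬛[38;2;255;80;180m[48;2;21;21;33m🬊[38;2;255;80;180m[48;2;35;35;50m🬝[38;2;255;80;180m[48;2;25;25;37m🬟[38;2;23;23;35m[48;2;255;80;180m🬝[38;2;35;35;50m[48;2;255;80;180m🬀[38;2;21;21;33m[48;2;255;80;180m🬊[38;2;15;15;25m[48;2;35;35;50m🬐[38;2;15;15;25m[48;2;35;35;50m🬰[38;2;15;15;25m[48;2;35;35;50m🬰[0m
[38;2;15;15;25m[48;2;15;15;25m [38;2;15;15;25m[48;2;15;15;25m [38;2;35;35;50m[48;2;15;15;25m▌[38;2;15;15;25m[48;2;15;15;25m [38;2;20;20;31m[48;2;255;80;180m🬕[38;2;255;80;180m[48;2;255;80;180m [38;2;255;80;180m[48;2;15;15;25m🬺[38;2;255;80;180m[48;2;25;25;37m🬙[38;2;255;80;180m[48;2;15;15;25m🬀[38;2;15;15;25m[48;2;35;35;50m▌[38;2;15;15;25m[48;2;15;15;25m [38;2;15;15;25m[48;2;15;15;25m [0m
[38;2;35;35;50m[48;2;15;15;25m🬂[38;2;35;35;50m[48;2;15;15;25m🬂[38;2;35;35;50m[48;2;15;15;25m🬕[38;2;35;35;50m[48;2;15;15;25m🬂[38;2;255;80;180m[48;2;21;21;33m🬊[38;2;255;80;180m[48;2;255;80;180m [38;2;255;80;180m[48;2;255;80;180m [38;2;27;27;40m[48;2;255;80;180m🬬[38;2;35;35;50m[48;2;15;15;25m🬂[38;2;35;35;50m[48;2;15;15;25m🬨[38;2;35;35;50m[48;2;15;15;25m🬂[38;2;35;35;50m[48;2;15;15;25m🬂[0m
[38;2;15;15;25m[48;2;35;35;50m🬰[38;2;15;15;25m[48;2;35;35;50m🬰[38;2;35;35;50m[48;2;15;15;25m🬛[38;2;15;15;25m[48;2;35;35;50m🬰[38;2;15;15;25m[48;2;255;80;180m🬐[38;2;255;80;180m[48;2;255;80;180m [38;2;255;80;180m[48;2;21;21;33m🬆[38;2;35;35;50m[48;2;15;15;25m🬛[38;2;15;15;25m[48;2;35;35;50m🬰[38;2;15;15;25m[48;2;35;35;50m🬐[38;2;15;15;25m[48;2;35;35;50m🬰[38;2;15;15;25m[48;2;35;35;50m🬰[0m
[38;2;15;15;25m[48;2;15;15;25m [38;2;15;15;25m[48;2;15;15;25m [38;2;35;35;50m[48;2;15;15;25m▌[38;2;15;15;25m[48;2;15;15;25m [38;2;15;15;25m[48;2;35;35;50m▌[38;2;255;80;180m[48;2;15;15;25m🬀[38;2;15;15;25m[48;2;15;15;25m [38;2;35;35;50m[48;2;15;15;25m▌[38;2;15;15;25m[48;2;15;15;25m [38;2;15;15;25m[48;2;35;35;50m▌[38;2;15;15;25m[48;2;15;15;25m [38;2;15;15;25m[48;2;15;15;25m [0m
</frame>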